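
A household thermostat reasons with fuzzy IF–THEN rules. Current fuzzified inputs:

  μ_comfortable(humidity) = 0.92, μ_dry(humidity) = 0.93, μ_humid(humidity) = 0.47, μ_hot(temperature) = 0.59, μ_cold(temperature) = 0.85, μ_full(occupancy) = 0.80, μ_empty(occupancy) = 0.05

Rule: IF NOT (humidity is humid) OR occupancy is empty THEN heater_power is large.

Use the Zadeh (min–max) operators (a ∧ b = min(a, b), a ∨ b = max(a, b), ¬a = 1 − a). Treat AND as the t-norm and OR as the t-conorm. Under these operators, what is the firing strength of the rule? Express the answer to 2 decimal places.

0.53

firing strength: ¬humid=1−0.47=0.53, empty=0.05; OR[max(a, b)] → w = 0.53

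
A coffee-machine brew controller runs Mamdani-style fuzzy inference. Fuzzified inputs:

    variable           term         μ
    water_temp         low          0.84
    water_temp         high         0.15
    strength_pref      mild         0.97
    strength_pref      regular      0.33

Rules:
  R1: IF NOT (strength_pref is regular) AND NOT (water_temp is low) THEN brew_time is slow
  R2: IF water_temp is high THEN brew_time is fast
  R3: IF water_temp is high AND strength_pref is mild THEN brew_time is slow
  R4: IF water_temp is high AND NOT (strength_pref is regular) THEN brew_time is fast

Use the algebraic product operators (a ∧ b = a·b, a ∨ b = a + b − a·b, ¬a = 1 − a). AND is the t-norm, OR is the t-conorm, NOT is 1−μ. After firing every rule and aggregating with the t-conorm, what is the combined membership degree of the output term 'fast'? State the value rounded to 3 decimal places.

R1: ¬regular=1−0.33=0.67, ¬low=1−0.84=0.16; AND[a·b] → w = 0.1072
R2: high=0.15 → w = 0.1500
R3: high=0.15, mild=0.97; AND[a·b] → w = 0.1455
R4: high=0.15, ¬regular=1−0.33=0.67; AND[a·b] → w = 0.1005
Rules with consequent 'fast': {R2, R4} → strengths 0.1500, 0.1005
Aggregate via t-conorm [a + b − a·b]: 0.2354

0.235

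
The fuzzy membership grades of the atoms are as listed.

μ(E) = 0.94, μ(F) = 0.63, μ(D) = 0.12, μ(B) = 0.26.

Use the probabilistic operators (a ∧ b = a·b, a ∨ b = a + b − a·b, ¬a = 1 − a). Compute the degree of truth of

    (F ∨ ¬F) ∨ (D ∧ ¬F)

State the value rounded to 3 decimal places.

0.777

¬F = 1 − 0.6300 = 0.3700
F ∨ ¬F = a + b − a·b on (0.6300, 0.3700) = 0.7669
¬F = 1 − 0.6300 = 0.3700
D ∧ ¬F = a·b on (0.1200, 0.3700) = 0.0444
(F ∨ ¬F) ∨ (D ∧ ¬F) = a + b − a·b on (0.7669, 0.0444) = 0.7772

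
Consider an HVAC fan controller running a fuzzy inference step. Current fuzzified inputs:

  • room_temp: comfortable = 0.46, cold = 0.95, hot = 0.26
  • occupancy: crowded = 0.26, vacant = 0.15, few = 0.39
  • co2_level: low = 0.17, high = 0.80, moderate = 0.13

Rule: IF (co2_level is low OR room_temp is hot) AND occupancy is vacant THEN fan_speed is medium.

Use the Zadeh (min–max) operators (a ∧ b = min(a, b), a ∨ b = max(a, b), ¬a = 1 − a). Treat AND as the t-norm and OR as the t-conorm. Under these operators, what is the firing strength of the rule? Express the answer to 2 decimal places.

firing strength: (low=0.17 OR hot=0.26) = 0.26; AND[min(a, b)] with vacant=0.15 → w = 0.15

0.15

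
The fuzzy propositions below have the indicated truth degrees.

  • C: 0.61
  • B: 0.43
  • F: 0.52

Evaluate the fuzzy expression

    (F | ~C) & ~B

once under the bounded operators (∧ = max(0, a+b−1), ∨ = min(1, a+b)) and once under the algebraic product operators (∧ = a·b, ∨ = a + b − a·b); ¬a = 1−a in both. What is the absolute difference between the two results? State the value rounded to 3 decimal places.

0.077

Under bounded:
  ~C = 1 − 0.61 = 0.39
  F | ~C = min(1, a+b) on (0.52, 0.39) = 0.91
  ~B = 1 − 0.43 = 0.57
  (F | ~C) & ~B = max(0, a+b−1) on (0.91, 0.57) = 0.48
  → value = 0.4800
Under algebraic product:
  ~C = 1 − 0.6100 = 0.3900
  F | ~C = a + b − a·b on (0.5200, 0.3900) = 0.7072
  ~B = 1 − 0.4300 = 0.5700
  (F | ~C) & ~B = a·b on (0.7072, 0.5700) = 0.4031
  → value = 0.4031
|0.4800 − 0.4031| = 0.077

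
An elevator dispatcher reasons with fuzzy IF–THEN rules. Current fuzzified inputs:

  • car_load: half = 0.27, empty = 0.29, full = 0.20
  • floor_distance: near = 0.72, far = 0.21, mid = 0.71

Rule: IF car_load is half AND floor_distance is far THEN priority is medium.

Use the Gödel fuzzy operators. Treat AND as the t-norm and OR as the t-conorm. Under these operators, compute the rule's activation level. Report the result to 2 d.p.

firing strength: half=0.27, far=0.21; AND[min(a, b)] → w = 0.21

0.21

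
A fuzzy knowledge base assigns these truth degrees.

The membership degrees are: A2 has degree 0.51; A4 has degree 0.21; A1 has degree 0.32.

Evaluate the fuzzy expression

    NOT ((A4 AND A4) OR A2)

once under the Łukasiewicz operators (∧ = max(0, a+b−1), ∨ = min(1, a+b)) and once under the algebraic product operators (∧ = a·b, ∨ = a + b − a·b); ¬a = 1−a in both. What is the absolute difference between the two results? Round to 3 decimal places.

Under Łukasiewicz:
  A4 AND A4 = max(0, a+b−1) on (0.21, 0.21) = 0.00
  (A4 AND A4) OR A2 = min(1, a+b) on (0.00, 0.51) = 0.51
  NOT ((A4 AND A4) OR A2) = 1 − 0.51 = 0.49
  → value = 0.4900
Under algebraic product:
  A4 AND A4 = a·b on (0.2100, 0.2100) = 0.0441
  (A4 AND A4) OR A2 = a + b − a·b on (0.0441, 0.5100) = 0.5316
  NOT ((A4 AND A4) OR A2) = 1 − 0.5316 = 0.4684
  → value = 0.4684
|0.4900 − 0.4684| = 0.022

0.022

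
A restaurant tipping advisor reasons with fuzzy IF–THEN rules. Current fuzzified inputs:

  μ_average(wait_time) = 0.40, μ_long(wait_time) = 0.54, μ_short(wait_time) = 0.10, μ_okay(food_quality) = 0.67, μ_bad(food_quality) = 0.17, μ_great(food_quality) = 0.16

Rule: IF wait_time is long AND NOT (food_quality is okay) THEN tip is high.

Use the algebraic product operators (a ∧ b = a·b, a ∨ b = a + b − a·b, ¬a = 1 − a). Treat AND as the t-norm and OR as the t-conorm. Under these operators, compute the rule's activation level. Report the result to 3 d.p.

0.178

firing strength: long=0.54, ¬okay=1−0.67=0.33; AND[a·b] → w = 0.1782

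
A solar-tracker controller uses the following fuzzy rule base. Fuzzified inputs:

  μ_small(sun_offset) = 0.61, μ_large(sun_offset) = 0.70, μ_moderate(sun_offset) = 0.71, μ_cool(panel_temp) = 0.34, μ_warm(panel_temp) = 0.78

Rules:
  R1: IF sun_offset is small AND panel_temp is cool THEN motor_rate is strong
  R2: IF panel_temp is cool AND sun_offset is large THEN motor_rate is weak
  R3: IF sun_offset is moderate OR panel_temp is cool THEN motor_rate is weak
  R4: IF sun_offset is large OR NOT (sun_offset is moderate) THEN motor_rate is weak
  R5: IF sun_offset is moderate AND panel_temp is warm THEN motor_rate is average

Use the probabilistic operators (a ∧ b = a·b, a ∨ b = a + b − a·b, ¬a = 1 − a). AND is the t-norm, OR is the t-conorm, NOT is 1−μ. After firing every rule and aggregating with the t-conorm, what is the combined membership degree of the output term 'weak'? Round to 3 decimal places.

0.969

R1: small=0.61, cool=0.34; AND[a·b] → w = 0.2074
R2: cool=0.34, large=0.70; AND[a·b] → w = 0.2380
R3: moderate=0.71, cool=0.34; OR[a + b − a·b] → w = 0.8086
R4: large=0.70, ¬moderate=1−0.71=0.29; OR[a + b − a·b] → w = 0.7870
R5: moderate=0.71, warm=0.78; AND[a·b] → w = 0.5538
Rules with consequent 'weak': {R2, R3, R4} → strengths 0.2380, 0.8086, 0.7870
Aggregate via t-conorm [a + b − a·b]: 0.9689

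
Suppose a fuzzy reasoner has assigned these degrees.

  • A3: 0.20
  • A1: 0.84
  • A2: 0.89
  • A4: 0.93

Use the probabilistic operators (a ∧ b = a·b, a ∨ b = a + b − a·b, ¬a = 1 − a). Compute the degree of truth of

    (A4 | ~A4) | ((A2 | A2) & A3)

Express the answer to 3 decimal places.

0.948

~A4 = 1 − 0.9300 = 0.0700
A4 | ~A4 = a + b − a·b on (0.9300, 0.0700) = 0.9349
A2 | A2 = a + b − a·b on (0.8900, 0.8900) = 0.9879
(A2 | A2) & A3 = a·b on (0.9879, 0.2000) = 0.1976
(A4 | ~A4) | ((A2 | A2) & A3) = a + b − a·b on (0.9349, 0.1976) = 0.9478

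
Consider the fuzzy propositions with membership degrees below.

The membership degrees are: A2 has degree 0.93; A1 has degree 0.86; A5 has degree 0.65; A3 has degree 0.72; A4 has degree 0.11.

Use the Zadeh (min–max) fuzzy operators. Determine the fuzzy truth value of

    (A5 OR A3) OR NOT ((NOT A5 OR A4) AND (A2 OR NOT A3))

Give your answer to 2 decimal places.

0.72

A5 OR A3 = max(a, b) on (0.65, 0.72) = 0.72
NOT A5 = 1 − 0.65 = 0.35
NOT A5 OR A4 = max(a, b) on (0.35, 0.11) = 0.35
NOT A3 = 1 − 0.72 = 0.28
A2 OR NOT A3 = max(a, b) on (0.93, 0.28) = 0.93
(NOT A5 OR A4) AND (A2 OR NOT A3) = min(a, b) on (0.35, 0.93) = 0.35
NOT ((NOT A5 OR A4) AND (A2 OR NOT A3)) = 1 − 0.35 = 0.65
(A5 OR A3) OR NOT ((NOT A5 OR A4) AND (A2 OR NOT A3)) = max(a, b) on (0.72, 0.65) = 0.72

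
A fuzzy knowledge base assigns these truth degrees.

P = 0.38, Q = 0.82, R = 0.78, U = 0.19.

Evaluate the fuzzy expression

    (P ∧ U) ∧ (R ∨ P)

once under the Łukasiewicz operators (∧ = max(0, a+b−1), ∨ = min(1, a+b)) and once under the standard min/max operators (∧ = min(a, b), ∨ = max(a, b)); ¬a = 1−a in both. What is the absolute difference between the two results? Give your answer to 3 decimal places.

0.190

Under Łukasiewicz:
  P ∧ U = max(0, a+b−1) on (0.38, 0.19) = 0.00
  R ∨ P = min(1, a+b) on (0.78, 0.38) = 1.00
  (P ∧ U) ∧ (R ∨ P) = max(0, a+b−1) on (0.00, 1.00) = 0.00
  → value = 0.0000
Under standard min/max:
  P ∧ U = min(a, b) on (0.38, 0.19) = 0.19
  R ∨ P = max(a, b) on (0.78, 0.38) = 0.78
  (P ∧ U) ∧ (R ∨ P) = min(a, b) on (0.19, 0.78) = 0.19
  → value = 0.1900
|0.0000 − 0.1900| = 0.190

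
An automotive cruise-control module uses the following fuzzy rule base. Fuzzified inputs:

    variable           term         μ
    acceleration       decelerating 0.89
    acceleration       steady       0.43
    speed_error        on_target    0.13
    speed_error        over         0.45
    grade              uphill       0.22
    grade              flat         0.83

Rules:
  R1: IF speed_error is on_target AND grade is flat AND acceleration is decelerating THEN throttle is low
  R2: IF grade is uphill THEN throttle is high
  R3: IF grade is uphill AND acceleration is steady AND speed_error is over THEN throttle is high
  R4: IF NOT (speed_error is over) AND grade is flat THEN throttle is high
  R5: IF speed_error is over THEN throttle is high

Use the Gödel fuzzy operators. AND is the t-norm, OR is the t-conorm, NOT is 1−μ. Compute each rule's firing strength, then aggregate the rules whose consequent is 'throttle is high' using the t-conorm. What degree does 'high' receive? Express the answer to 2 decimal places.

0.55

R1: on_target=0.13, flat=0.83, decelerating=0.89; AND[min(a, b)] → w = 0.13
R2: uphill=0.22 → w = 0.22
R3: uphill=0.22, steady=0.43, over=0.45; AND[min(a, b)] → w = 0.22
R4: ¬over=1−0.45=0.55, flat=0.83; AND[min(a, b)] → w = 0.55
R5: over=0.45 → w = 0.45
Rules with consequent 'high': {R2, R3, R4, R5} → strengths 0.22, 0.22, 0.55, 0.45
Aggregate via t-conorm [max(a, b)]: 0.55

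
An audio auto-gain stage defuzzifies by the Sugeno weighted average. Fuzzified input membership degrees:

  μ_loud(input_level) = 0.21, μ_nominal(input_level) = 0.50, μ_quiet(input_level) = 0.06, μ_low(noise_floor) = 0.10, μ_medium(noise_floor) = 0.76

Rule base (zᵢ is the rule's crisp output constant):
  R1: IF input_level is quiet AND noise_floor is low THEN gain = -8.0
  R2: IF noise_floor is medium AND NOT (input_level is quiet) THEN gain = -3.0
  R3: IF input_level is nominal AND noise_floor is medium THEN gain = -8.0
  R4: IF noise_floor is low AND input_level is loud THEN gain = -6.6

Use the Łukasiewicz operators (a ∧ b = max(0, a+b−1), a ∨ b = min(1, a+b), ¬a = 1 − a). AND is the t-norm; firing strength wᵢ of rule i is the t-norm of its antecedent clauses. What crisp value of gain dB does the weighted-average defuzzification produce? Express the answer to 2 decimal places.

-4.35

R1 (z=-8.0): quiet=0.06, low=0.10; AND[max(0, a+b−1)] → w = 0.00
R2 (z=-3.0): medium=0.76, ¬quiet=1−0.06=0.94; AND[max(0, a+b−1)] → w = 0.70
R3 (z=-8.0): nominal=0.50, medium=0.76; AND[max(0, a+b−1)] → w = 0.26
R4 (z=-6.6): low=0.10, loud=0.21; AND[max(0, a+b−1)] → w = 0.00
Weighted average = (0.00·-8.0 + 0.70·-3.0 + 0.26·-8.0 + 0.00·-6.6) / (0.00 + 0.70 + 0.26 + 0.00)
  = -4.1800 / 0.9600 = -4.35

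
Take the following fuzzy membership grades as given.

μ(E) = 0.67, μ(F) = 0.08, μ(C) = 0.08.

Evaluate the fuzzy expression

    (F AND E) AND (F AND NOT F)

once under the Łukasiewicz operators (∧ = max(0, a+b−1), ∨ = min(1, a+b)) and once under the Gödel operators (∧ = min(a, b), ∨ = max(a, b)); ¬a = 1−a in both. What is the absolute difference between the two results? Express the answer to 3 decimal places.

Under Łukasiewicz:
  F AND E = max(0, a+b−1) on (0.08, 0.67) = 0.00
  NOT F = 1 − 0.08 = 0.92
  F AND NOT F = max(0, a+b−1) on (0.08, 0.92) = 0.00
  (F AND E) AND (F AND NOT F) = max(0, a+b−1) on (0.00, 0.00) = 0.00
  → value = 0.0000
Under Gödel:
  F AND E = min(a, b) on (0.08, 0.67) = 0.08
  NOT F = 1 − 0.08 = 0.92
  F AND NOT F = min(a, b) on (0.08, 0.92) = 0.08
  (F AND E) AND (F AND NOT F) = min(a, b) on (0.08, 0.08) = 0.08
  → value = 0.0800
|0.0000 − 0.0800| = 0.080

0.080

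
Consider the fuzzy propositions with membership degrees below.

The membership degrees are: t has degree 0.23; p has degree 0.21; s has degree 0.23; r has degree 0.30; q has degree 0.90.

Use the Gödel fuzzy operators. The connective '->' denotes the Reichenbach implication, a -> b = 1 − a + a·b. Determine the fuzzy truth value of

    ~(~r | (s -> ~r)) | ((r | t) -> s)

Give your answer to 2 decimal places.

0.77

~r = 1 − 0.30 = 0.70
~r = 1 − 0.30 = 0.70
s -> ~r  [Reichenbach: 1 − a + a·b] with a=0.23, b=0.70 → 0.93
~r | (s -> ~r) = max(a, b) on (0.70, 0.93) = 0.93
~(~r | (s -> ~r)) = 1 − 0.93 = 0.07
r | t = max(a, b) on (0.30, 0.23) = 0.30
(r | t) -> s  [Reichenbach: 1 − a + a·b] with a=0.30, b=0.23 → 0.77
~(~r | (s -> ~r)) | ((r | t) -> s) = max(a, b) on (0.07, 0.77) = 0.77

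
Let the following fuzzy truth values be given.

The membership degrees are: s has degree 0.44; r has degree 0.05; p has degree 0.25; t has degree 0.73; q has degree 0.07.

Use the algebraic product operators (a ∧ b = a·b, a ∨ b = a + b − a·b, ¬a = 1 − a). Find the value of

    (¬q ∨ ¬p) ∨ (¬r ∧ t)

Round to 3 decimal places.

¬q = 1 − 0.0700 = 0.9300
¬p = 1 − 0.2500 = 0.7500
¬q ∨ ¬p = a + b − a·b on (0.9300, 0.7500) = 0.9825
¬r = 1 − 0.0500 = 0.9500
¬r ∧ t = a·b on (0.9500, 0.7300) = 0.6935
(¬q ∨ ¬p) ∨ (¬r ∧ t) = a + b − a·b on (0.9825, 0.6935) = 0.9946

0.995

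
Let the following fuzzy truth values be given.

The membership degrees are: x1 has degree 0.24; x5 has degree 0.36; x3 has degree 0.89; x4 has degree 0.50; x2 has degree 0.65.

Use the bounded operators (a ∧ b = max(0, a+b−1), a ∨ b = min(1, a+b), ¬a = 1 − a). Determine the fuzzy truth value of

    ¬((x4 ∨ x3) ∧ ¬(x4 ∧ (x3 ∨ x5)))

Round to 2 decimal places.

0.50

x4 ∨ x3 = min(1, a+b) on (0.50, 0.89) = 1.00
x3 ∨ x5 = min(1, a+b) on (0.89, 0.36) = 1.00
x4 ∧ (x3 ∨ x5) = max(0, a+b−1) on (0.50, 1.00) = 0.50
¬(x4 ∧ (x3 ∨ x5)) = 1 − 0.50 = 0.50
(x4 ∨ x3) ∧ ¬(x4 ∧ (x3 ∨ x5)) = max(0, a+b−1) on (1.00, 0.50) = 0.50
¬((x4 ∨ x3) ∧ ¬(x4 ∧ (x3 ∨ x5))) = 1 − 0.50 = 0.50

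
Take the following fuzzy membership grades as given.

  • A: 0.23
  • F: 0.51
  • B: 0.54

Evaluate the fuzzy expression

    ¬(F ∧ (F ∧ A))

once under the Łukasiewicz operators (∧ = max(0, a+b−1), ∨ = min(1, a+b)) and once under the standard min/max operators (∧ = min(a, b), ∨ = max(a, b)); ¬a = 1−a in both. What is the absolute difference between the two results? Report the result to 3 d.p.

0.230

Under Łukasiewicz:
  F ∧ A = max(0, a+b−1) on (0.51, 0.23) = 0.00
  F ∧ (F ∧ A) = max(0, a+b−1) on (0.51, 0.00) = 0.00
  ¬(F ∧ (F ∧ A)) = 1 − 0.00 = 1.00
  → value = 1.0000
Under standard min/max:
  F ∧ A = min(a, b) on (0.51, 0.23) = 0.23
  F ∧ (F ∧ A) = min(a, b) on (0.51, 0.23) = 0.23
  ¬(F ∧ (F ∧ A)) = 1 − 0.23 = 0.77
  → value = 0.7700
|1.0000 − 0.7700| = 0.230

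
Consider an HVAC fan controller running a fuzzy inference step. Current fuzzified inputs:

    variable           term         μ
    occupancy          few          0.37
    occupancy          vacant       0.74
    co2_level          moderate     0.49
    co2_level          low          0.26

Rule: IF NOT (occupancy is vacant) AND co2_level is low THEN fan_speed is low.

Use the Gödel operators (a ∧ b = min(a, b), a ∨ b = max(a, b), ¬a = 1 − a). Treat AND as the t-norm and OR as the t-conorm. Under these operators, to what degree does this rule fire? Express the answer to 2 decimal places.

0.26

firing strength: ¬vacant=1−0.74=0.26, low=0.26; AND[min(a, b)] → w = 0.26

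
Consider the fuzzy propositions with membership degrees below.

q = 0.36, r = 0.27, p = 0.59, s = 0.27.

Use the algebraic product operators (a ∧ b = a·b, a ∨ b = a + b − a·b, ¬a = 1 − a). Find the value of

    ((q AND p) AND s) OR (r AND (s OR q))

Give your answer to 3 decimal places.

0.193

q AND p = a·b on (0.3600, 0.5900) = 0.2124
(q AND p) AND s = a·b on (0.2124, 0.2700) = 0.0573
s OR q = a + b − a·b on (0.2700, 0.3600) = 0.5328
r AND (s OR q) = a·b on (0.2700, 0.5328) = 0.1439
((q AND p) AND s) OR (r AND (s OR q)) = a + b − a·b on (0.0573, 0.1439) = 0.1930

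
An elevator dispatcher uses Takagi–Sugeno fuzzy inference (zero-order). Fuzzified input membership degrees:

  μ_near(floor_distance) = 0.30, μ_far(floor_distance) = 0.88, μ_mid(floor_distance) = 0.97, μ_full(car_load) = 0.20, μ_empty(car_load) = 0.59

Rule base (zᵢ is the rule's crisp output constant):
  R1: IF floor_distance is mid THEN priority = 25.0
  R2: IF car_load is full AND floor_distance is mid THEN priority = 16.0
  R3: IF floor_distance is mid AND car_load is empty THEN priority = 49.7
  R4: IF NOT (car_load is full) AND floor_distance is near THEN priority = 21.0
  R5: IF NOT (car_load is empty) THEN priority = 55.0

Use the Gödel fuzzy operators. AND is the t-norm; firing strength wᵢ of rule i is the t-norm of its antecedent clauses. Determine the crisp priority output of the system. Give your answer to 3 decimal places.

34.665

R1 (z=25.0): mid=0.97 → w = 0.97
R2 (z=16.0): full=0.20, mid=0.97; AND[min(a, b)] → w = 0.20
R3 (z=49.7): mid=0.97, empty=0.59; AND[min(a, b)] → w = 0.59
R4 (z=21.0): ¬full=1−0.20=0.80, near=0.30; AND[min(a, b)] → w = 0.30
R5 (z=55.0): ¬empty=1−0.59=0.41 → w = 0.41
Weighted average = (0.97·25.0 + 0.20·16.0 + 0.59·49.7 + 0.30·21.0 + 0.41·55.0) / (0.97 + 0.20 + 0.59 + 0.30 + 0.41)
  = 85.6230 / 2.4700 = 34.665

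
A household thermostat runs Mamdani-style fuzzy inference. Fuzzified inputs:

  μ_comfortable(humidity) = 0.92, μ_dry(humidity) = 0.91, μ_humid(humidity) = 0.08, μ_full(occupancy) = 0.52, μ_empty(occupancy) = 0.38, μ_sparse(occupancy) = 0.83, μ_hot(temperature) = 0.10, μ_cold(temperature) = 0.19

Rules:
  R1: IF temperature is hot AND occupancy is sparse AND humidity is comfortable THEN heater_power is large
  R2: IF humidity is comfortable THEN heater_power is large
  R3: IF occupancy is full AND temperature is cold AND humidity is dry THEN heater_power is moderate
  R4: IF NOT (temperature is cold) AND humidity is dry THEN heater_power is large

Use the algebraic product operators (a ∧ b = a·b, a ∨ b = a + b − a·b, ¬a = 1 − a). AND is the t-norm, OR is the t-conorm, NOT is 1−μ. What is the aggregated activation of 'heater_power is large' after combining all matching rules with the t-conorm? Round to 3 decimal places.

0.981

R1: hot=0.10, sparse=0.83, comfortable=0.92; AND[a·b] → w = 0.0764
R2: comfortable=0.92 → w = 0.9200
R3: full=0.52, cold=0.19, dry=0.91; AND[a·b] → w = 0.0899
R4: ¬cold=1−0.19=0.81, dry=0.91; AND[a·b] → w = 0.7371
Rules with consequent 'large': {R1, R2, R4} → strengths 0.0764, 0.9200, 0.7371
Aggregate via t-conorm [a + b − a·b]: 0.9806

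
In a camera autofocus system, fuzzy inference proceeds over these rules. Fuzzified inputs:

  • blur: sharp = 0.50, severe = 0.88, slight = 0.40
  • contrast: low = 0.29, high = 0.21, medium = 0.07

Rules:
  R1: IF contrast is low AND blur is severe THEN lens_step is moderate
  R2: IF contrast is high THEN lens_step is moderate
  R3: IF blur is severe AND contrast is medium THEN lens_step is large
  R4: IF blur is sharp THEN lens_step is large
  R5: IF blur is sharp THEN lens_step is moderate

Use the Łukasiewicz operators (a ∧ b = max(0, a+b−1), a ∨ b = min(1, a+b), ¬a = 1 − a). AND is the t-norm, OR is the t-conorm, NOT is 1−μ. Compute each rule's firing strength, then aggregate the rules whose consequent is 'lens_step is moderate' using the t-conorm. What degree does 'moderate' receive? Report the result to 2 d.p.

0.88

R1: low=0.29, severe=0.88; AND[max(0, a+b−1)] → w = 0.17
R2: high=0.21 → w = 0.21
R3: severe=0.88, medium=0.07; AND[max(0, a+b−1)] → w = 0.00
R4: sharp=0.50 → w = 0.50
R5: sharp=0.50 → w = 0.50
Rules with consequent 'moderate': {R1, R2, R5} → strengths 0.17, 0.21, 0.50
Aggregate via t-conorm [min(1, a+b)]: 0.88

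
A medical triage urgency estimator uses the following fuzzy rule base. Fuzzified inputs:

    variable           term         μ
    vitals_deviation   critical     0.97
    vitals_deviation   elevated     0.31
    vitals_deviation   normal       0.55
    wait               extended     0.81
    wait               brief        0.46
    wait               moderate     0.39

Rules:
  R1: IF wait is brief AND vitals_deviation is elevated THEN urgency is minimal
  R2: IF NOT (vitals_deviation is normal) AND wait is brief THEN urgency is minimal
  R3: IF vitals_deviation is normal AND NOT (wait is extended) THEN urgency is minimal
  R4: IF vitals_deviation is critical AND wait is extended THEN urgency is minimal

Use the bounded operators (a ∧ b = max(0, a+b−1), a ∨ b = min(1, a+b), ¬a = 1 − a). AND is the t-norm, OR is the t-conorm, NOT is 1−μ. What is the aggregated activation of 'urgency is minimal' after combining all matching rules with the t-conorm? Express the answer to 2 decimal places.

0.78

R1: brief=0.46, elevated=0.31; AND[max(0, a+b−1)] → w = 0.00
R2: ¬normal=1−0.55=0.45, brief=0.46; AND[max(0, a+b−1)] → w = 0.00
R3: normal=0.55, ¬extended=1−0.81=0.19; AND[max(0, a+b−1)] → w = 0.00
R4: critical=0.97, extended=0.81; AND[max(0, a+b−1)] → w = 0.78
Rules with consequent 'minimal': {R1, R2, R3, R4} → strengths 0.00, 0.00, 0.00, 0.78
Aggregate via t-conorm [min(1, a+b)]: 0.78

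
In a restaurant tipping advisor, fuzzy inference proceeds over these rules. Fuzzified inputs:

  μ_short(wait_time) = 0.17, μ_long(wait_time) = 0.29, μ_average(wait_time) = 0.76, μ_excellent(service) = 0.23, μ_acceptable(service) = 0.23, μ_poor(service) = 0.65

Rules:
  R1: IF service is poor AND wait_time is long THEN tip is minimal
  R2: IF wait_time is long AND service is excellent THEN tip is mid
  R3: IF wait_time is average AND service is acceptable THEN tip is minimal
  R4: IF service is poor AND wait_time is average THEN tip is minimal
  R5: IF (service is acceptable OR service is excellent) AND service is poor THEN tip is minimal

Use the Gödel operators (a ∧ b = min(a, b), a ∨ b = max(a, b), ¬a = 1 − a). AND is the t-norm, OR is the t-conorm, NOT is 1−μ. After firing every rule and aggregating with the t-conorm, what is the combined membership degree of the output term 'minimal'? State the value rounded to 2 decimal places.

R1: poor=0.65, long=0.29; AND[min(a, b)] → w = 0.29
R2: long=0.29, excellent=0.23; AND[min(a, b)] → w = 0.23
R3: average=0.76, acceptable=0.23; AND[min(a, b)] → w = 0.23
R4: poor=0.65, average=0.76; AND[min(a, b)] → w = 0.65
R5: (acceptable=0.23 OR excellent=0.23) = 0.23; AND[min(a, b)] with poor=0.65 → w = 0.23
Rules with consequent 'minimal': {R1, R3, R4, R5} → strengths 0.29, 0.23, 0.65, 0.23
Aggregate via t-conorm [max(a, b)]: 0.65

0.65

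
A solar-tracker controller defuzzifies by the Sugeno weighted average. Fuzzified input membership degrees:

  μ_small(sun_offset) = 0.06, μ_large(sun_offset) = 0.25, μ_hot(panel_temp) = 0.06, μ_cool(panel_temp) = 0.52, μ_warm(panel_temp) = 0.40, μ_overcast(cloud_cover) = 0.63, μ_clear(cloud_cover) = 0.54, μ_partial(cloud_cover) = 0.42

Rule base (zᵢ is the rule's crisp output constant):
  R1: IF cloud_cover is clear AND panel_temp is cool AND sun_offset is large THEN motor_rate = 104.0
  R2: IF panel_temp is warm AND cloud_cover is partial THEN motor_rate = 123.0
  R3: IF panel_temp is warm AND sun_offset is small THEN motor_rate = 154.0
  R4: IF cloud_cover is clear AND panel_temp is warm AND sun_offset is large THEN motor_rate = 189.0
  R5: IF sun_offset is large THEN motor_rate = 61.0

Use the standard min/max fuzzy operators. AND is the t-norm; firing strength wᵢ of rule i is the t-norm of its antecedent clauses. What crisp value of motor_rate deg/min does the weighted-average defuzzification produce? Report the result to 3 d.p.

121.438

R1 (z=104.0): clear=0.54, cool=0.52, large=0.25; AND[min(a, b)] → w = 0.25
R2 (z=123.0): warm=0.40, partial=0.42; AND[min(a, b)] → w = 0.40
R3 (z=154.0): warm=0.40, small=0.06; AND[min(a, b)] → w = 0.06
R4 (z=189.0): clear=0.54, warm=0.40, large=0.25; AND[min(a, b)] → w = 0.25
R5 (z=61.0): large=0.25 → w = 0.25
Weighted average = (0.25·104.0 + 0.40·123.0 + 0.06·154.0 + 0.25·189.0 + 0.25·61.0) / (0.25 + 0.40 + 0.06 + 0.25 + 0.25)
  = 146.9400 / 1.2100 = 121.438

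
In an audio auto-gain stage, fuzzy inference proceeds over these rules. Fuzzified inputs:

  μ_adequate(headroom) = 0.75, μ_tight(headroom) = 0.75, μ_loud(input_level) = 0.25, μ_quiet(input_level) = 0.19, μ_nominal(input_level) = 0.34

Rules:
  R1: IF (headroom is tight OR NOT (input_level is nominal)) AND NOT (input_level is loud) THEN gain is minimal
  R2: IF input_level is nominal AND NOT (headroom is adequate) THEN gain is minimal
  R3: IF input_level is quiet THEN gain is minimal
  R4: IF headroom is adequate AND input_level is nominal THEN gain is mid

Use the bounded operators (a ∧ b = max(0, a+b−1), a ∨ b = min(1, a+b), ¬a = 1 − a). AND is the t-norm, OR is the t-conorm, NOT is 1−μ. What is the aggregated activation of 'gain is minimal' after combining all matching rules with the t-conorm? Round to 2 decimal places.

0.94

R1: (tight=0.75 OR ¬nominal=1−0.34=0.66) = 1.00; AND[max(0, a+b−1)] with ¬loud=1−0.25=0.75 → w = 0.75
R2: nominal=0.34, ¬adequate=1−0.75=0.25; AND[max(0, a+b−1)] → w = 0.00
R3: quiet=0.19 → w = 0.19
R4: adequate=0.75, nominal=0.34; AND[max(0, a+b−1)] → w = 0.09
Rules with consequent 'minimal': {R1, R2, R3} → strengths 0.75, 0.00, 0.19
Aggregate via t-conorm [min(1, a+b)]: 0.94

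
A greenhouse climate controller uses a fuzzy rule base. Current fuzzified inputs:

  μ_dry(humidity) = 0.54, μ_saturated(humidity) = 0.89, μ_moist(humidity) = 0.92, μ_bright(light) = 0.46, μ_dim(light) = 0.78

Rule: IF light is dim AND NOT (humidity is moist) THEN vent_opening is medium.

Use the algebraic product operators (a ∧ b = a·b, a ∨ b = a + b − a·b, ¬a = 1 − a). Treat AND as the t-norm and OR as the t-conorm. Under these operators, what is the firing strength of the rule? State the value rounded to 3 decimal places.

0.062

firing strength: dim=0.78, ¬moist=1−0.92=0.08; AND[a·b] → w = 0.0624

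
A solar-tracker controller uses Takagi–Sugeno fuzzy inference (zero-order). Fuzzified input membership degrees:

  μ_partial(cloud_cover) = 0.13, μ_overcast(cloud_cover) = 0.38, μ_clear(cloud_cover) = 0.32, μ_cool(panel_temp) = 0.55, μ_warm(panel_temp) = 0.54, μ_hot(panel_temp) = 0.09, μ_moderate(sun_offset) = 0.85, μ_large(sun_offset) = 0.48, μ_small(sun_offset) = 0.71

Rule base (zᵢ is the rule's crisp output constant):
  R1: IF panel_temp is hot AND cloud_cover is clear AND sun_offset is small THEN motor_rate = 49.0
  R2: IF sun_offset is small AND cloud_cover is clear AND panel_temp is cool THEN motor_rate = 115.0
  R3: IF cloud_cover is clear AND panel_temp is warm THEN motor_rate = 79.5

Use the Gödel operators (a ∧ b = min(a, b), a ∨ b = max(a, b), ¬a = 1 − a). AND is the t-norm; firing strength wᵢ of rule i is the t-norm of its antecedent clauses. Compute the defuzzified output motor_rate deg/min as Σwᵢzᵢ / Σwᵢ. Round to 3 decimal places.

91.301

R1 (z=49.0): hot=0.09, clear=0.32, small=0.71; AND[min(a, b)] → w = 0.09
R2 (z=115.0): small=0.71, clear=0.32, cool=0.55; AND[min(a, b)] → w = 0.32
R3 (z=79.5): clear=0.32, warm=0.54; AND[min(a, b)] → w = 0.32
Weighted average = (0.09·49.0 + 0.32·115.0 + 0.32·79.5) / (0.09 + 0.32 + 0.32)
  = 66.6500 / 0.7300 = 91.301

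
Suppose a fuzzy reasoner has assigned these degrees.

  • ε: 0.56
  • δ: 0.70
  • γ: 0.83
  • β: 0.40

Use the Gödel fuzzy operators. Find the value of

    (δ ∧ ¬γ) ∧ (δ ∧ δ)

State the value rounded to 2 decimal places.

0.17

¬γ = 1 − 0.83 = 0.17
δ ∧ ¬γ = min(a, b) on (0.70, 0.17) = 0.17
δ ∧ δ = min(a, b) on (0.70, 0.70) = 0.70
(δ ∧ ¬γ) ∧ (δ ∧ δ) = min(a, b) on (0.17, 0.70) = 0.17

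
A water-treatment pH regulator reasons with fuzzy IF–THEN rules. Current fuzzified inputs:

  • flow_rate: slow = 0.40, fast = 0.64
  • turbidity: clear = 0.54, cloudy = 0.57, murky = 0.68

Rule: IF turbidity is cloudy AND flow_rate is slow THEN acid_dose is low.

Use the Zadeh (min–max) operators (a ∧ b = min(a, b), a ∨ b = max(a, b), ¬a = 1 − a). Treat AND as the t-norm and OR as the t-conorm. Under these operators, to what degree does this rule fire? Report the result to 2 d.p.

0.40

firing strength: cloudy=0.57, slow=0.40; AND[min(a, b)] → w = 0.40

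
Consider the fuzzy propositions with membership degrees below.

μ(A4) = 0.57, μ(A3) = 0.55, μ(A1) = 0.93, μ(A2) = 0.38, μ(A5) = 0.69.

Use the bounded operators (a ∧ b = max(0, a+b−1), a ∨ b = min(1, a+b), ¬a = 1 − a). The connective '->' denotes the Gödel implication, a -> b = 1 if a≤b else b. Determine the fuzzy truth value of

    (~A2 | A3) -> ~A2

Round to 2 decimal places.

~A2 = 1 − 0.38 = 0.62
~A2 | A3 = min(1, a+b) on (0.62, 0.55) = 1.00
~A2 = 1 − 0.38 = 0.62
(~A2 | A3) -> ~A2  [Gödel: 1 if a≤b else b] with a=1.00, b=0.62 → 0.62

0.62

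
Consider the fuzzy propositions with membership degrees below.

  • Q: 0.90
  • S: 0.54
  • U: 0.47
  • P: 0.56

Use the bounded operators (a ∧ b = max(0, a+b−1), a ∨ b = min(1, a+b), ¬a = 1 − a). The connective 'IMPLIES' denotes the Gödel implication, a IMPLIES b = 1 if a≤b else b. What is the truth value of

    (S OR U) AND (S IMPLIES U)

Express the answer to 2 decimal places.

0.47

S OR U = min(1, a+b) on (0.54, 0.47) = 1.00
S IMPLIES U  [Gödel: 1 if a≤b else b] with a=0.54, b=0.47 → 0.47
(S OR U) AND (S IMPLIES U) = max(0, a+b−1) on (1.00, 0.47) = 0.47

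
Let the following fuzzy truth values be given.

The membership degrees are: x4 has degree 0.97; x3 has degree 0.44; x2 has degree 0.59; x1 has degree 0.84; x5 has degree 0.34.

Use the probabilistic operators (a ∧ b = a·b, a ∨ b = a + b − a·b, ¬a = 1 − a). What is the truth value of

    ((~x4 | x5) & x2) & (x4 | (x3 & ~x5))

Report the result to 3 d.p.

~x4 = 1 − 0.9700 = 0.0300
~x4 | x5 = a + b − a·b on (0.0300, 0.3400) = 0.3598
(~x4 | x5) & x2 = a·b on (0.3598, 0.5900) = 0.2123
~x5 = 1 − 0.3400 = 0.6600
x3 & ~x5 = a·b on (0.4400, 0.6600) = 0.2904
x4 | (x3 & ~x5) = a + b − a·b on (0.9700, 0.2904) = 0.9787
((~x4 | x5) & x2) & (x4 | (x3 & ~x5)) = a·b on (0.2123, 0.9787) = 0.2078

0.208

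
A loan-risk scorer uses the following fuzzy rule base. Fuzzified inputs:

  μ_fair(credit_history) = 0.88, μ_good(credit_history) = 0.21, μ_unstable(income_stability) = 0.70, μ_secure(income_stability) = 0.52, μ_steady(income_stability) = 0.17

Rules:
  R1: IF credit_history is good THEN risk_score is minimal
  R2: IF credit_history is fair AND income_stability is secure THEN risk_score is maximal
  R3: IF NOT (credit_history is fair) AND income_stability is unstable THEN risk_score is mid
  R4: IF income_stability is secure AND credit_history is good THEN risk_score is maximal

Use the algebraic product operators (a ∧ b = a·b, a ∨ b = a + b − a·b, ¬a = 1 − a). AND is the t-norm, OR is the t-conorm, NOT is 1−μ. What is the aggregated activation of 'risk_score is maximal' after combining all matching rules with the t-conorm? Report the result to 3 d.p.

R1: good=0.21 → w = 0.2100
R2: fair=0.88, secure=0.52; AND[a·b] → w = 0.4576
R3: ¬fair=1−0.88=0.12, unstable=0.70; AND[a·b] → w = 0.0840
R4: secure=0.52, good=0.21; AND[a·b] → w = 0.1092
Rules with consequent 'maximal': {R2, R4} → strengths 0.4576, 0.1092
Aggregate via t-conorm [a + b − a·b]: 0.5168

0.517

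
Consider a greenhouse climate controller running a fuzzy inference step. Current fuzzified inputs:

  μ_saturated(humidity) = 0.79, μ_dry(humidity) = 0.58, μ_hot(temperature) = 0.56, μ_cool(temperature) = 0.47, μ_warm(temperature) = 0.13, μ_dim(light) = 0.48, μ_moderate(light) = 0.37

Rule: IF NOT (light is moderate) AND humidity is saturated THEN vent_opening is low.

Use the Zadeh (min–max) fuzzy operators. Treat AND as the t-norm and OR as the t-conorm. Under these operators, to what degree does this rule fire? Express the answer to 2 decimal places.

0.63

firing strength: ¬moderate=1−0.37=0.63, saturated=0.79; AND[min(a, b)] → w = 0.63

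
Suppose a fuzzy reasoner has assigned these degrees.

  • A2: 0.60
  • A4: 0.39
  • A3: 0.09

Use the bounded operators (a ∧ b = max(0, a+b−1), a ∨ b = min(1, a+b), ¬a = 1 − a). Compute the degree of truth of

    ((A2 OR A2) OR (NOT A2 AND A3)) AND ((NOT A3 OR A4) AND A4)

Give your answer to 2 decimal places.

A2 OR A2 = min(1, a+b) on (0.60, 0.60) = 1.00
NOT A2 = 1 − 0.60 = 0.40
NOT A2 AND A3 = max(0, a+b−1) on (0.40, 0.09) = 0.00
(A2 OR A2) OR (NOT A2 AND A3) = min(1, a+b) on (1.00, 0.00) = 1.00
NOT A3 = 1 − 0.09 = 0.91
NOT A3 OR A4 = min(1, a+b) on (0.91, 0.39) = 1.00
(NOT A3 OR A4) AND A4 = max(0, a+b−1) on (1.00, 0.39) = 0.39
((A2 OR A2) OR (NOT A2 AND A3)) AND ((NOT A3 OR A4) AND A4) = max(0, a+b−1) on (1.00, 0.39) = 0.39

0.39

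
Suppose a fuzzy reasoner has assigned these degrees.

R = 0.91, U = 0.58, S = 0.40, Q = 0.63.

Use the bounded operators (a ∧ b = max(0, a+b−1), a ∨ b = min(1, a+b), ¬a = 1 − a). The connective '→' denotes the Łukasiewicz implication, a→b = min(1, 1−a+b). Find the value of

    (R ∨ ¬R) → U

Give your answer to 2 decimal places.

¬R = 1 − 0.91 = 0.09
R ∨ ¬R = min(1, a+b) on (0.91, 0.09) = 1.00
(R ∨ ¬R) → U  [Łukasiewicz: min(1, 1−a+b)] with a=1.00, b=0.58 → 0.58

0.58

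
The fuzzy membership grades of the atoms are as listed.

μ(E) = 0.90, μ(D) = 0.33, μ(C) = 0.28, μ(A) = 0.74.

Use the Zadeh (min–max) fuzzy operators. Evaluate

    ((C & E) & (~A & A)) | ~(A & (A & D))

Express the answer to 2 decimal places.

C & E = min(a, b) on (0.28, 0.90) = 0.28
~A = 1 − 0.74 = 0.26
~A & A = min(a, b) on (0.26, 0.74) = 0.26
(C & E) & (~A & A) = min(a, b) on (0.28, 0.26) = 0.26
A & D = min(a, b) on (0.74, 0.33) = 0.33
A & (A & D) = min(a, b) on (0.74, 0.33) = 0.33
~(A & (A & D)) = 1 − 0.33 = 0.67
((C & E) & (~A & A)) | ~(A & (A & D)) = max(a, b) on (0.26, 0.67) = 0.67

0.67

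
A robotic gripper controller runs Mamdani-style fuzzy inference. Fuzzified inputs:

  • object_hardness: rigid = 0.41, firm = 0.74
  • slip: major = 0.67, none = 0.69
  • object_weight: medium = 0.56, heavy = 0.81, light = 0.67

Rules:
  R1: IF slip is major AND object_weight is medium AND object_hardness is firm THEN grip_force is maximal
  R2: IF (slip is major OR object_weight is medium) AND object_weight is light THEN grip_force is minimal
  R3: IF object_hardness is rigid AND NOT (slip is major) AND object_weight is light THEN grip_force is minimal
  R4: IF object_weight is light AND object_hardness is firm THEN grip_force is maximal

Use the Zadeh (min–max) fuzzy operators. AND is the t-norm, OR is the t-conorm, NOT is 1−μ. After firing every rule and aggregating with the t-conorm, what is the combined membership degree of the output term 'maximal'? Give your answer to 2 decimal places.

0.67

R1: major=0.67, medium=0.56, firm=0.74; AND[min(a, b)] → w = 0.56
R2: (major=0.67 OR medium=0.56) = 0.67; AND[min(a, b)] with light=0.67 → w = 0.67
R3: rigid=0.41, ¬major=1−0.67=0.33, light=0.67; AND[min(a, b)] → w = 0.33
R4: light=0.67, firm=0.74; AND[min(a, b)] → w = 0.67
Rules with consequent 'maximal': {R1, R4} → strengths 0.56, 0.67
Aggregate via t-conorm [max(a, b)]: 0.67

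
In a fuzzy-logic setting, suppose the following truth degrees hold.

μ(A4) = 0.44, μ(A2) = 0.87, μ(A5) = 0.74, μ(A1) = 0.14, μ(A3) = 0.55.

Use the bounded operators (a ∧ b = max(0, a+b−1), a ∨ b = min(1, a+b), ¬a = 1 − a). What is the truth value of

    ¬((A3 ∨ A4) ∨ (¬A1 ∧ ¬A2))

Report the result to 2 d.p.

0.01

A3 ∨ A4 = min(1, a+b) on (0.55, 0.44) = 0.99
¬A1 = 1 − 0.14 = 0.86
¬A2 = 1 − 0.87 = 0.13
¬A1 ∧ ¬A2 = max(0, a+b−1) on (0.86, 0.13) = 0.00
(A3 ∨ A4) ∨ (¬A1 ∧ ¬A2) = min(1, a+b) on (0.99, 0.00) = 0.99
¬((A3 ∨ A4) ∨ (¬A1 ∧ ¬A2)) = 1 − 0.99 = 0.01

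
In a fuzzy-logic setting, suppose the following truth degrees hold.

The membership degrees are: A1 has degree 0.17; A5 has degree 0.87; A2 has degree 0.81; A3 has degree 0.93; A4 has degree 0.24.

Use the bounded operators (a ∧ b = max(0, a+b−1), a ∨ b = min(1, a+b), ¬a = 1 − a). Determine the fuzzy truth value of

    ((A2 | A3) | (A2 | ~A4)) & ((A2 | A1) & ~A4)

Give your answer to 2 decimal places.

A2 | A3 = min(1, a+b) on (0.81, 0.93) = 1.00
~A4 = 1 − 0.24 = 0.76
A2 | ~A4 = min(1, a+b) on (0.81, 0.76) = 1.00
(A2 | A3) | (A2 | ~A4) = min(1, a+b) on (1.00, 1.00) = 1.00
A2 | A1 = min(1, a+b) on (0.81, 0.17) = 0.98
~A4 = 1 − 0.24 = 0.76
(A2 | A1) & ~A4 = max(0, a+b−1) on (0.98, 0.76) = 0.74
((A2 | A3) | (A2 | ~A4)) & ((A2 | A1) & ~A4) = max(0, a+b−1) on (1.00, 0.74) = 0.74

0.74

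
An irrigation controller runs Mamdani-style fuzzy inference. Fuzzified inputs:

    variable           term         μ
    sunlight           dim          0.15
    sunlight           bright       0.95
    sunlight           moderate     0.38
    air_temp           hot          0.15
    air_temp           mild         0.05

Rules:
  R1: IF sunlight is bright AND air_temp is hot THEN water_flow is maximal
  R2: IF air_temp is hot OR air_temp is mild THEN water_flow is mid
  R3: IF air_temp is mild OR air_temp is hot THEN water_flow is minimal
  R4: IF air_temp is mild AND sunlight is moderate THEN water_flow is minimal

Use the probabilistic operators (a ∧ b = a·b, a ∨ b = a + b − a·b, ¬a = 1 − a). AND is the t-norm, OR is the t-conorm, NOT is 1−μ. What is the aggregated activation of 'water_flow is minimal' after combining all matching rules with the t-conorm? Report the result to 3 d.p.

0.208

R1: bright=0.95, hot=0.15; AND[a·b] → w = 0.1425
R2: hot=0.15, mild=0.05; OR[a + b − a·b] → w = 0.1925
R3: mild=0.05, hot=0.15; OR[a + b − a·b] → w = 0.1925
R4: mild=0.05, moderate=0.38; AND[a·b] → w = 0.0190
Rules with consequent 'minimal': {R3, R4} → strengths 0.1925, 0.0190
Aggregate via t-conorm [a + b − a·b]: 0.2078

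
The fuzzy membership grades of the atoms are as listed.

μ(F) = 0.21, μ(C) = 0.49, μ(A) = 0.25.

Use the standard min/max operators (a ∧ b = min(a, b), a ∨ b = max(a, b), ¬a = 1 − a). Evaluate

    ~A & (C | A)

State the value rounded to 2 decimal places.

~A = 1 − 0.25 = 0.75
C | A = max(a, b) on (0.49, 0.25) = 0.49
~A & (C | A) = min(a, b) on (0.75, 0.49) = 0.49

0.49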